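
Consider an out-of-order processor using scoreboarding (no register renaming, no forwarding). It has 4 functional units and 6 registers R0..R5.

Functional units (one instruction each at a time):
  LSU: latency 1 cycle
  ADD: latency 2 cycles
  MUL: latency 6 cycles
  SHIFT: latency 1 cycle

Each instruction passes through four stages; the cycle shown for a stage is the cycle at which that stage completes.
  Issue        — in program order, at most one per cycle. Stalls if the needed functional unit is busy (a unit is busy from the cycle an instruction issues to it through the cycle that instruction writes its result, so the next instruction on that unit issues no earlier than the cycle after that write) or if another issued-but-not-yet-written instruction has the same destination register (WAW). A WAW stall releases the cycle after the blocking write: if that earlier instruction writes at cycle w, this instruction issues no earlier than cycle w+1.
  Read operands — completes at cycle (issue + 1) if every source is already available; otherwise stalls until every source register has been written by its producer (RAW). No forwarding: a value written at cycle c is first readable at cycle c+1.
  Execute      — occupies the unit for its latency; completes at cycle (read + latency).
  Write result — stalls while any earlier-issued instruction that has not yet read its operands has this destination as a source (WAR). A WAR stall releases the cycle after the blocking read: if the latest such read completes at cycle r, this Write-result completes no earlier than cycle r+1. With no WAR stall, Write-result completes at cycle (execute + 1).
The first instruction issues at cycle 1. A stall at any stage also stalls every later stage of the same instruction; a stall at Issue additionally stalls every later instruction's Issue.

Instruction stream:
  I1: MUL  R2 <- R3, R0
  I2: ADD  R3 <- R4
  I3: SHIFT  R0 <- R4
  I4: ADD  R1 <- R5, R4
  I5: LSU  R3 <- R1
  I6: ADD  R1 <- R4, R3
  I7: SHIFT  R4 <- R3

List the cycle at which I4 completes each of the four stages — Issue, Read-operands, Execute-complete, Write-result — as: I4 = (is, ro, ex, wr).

1) issue 1, read 2, done 8, write 9
2) issue 2, read 3, done 5, write 6
3) issue 3, read 4, done 5, write 6
4) issue 7, read 8, done 10, write 11  <struct: ADD busy until I2 writes@6>
5) issue 8, read 12, done 13, write 14  <RAW R1: wait I4 write@11>
6) issue 12, read 15, done 17, write 18  <struct: ADD busy until I4 writes@11 / RAW R3: wait I5 write@14>
7) issue 13, read 15, done 16, write 17  <RAW R3: wait I5 write@14>

I4 = (7, 8, 10, 11)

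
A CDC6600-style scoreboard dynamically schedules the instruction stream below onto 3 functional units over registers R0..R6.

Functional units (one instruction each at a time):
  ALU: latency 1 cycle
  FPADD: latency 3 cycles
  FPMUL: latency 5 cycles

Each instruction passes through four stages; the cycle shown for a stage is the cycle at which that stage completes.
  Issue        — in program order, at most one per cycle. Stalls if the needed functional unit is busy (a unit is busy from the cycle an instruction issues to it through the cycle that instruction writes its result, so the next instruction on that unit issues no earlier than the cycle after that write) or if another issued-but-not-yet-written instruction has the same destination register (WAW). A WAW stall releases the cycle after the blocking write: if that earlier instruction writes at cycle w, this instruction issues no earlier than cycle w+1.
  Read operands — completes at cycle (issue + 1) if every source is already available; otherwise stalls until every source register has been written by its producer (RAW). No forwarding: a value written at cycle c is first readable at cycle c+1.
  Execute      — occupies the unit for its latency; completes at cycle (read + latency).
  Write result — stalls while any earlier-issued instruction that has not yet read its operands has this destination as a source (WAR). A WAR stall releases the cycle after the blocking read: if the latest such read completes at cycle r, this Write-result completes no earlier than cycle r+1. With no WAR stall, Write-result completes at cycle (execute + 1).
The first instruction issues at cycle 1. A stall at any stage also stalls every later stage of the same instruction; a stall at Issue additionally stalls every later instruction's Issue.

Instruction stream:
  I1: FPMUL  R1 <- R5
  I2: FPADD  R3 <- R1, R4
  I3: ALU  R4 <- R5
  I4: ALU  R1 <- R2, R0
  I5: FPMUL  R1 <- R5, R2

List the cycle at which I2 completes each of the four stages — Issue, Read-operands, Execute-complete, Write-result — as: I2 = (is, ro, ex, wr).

I2 = (2, 9, 12, 13)

cycle 1: I1→FPMUL
cycle 2: I1 RO, I2→FPADD
cycle 3: I3→ALU
cycle 4: I3 RO
cycle 5: I3 EX
cycle 7: I1 EX
cycle 8: I1 WR R1
cycle 9: I2 RO
cycle 10: I3 WR R4
cycle 11: I4→ALU
cycle 12: I2 EX, I4 RO
cycle 13: I2 WR R3, I4 EX
cycle 14: I4 WR R1
cycle 15: I5→FPMUL
cycle 16: I5 RO
cycle 21: I5 EX
cycle 22: I5 WR R1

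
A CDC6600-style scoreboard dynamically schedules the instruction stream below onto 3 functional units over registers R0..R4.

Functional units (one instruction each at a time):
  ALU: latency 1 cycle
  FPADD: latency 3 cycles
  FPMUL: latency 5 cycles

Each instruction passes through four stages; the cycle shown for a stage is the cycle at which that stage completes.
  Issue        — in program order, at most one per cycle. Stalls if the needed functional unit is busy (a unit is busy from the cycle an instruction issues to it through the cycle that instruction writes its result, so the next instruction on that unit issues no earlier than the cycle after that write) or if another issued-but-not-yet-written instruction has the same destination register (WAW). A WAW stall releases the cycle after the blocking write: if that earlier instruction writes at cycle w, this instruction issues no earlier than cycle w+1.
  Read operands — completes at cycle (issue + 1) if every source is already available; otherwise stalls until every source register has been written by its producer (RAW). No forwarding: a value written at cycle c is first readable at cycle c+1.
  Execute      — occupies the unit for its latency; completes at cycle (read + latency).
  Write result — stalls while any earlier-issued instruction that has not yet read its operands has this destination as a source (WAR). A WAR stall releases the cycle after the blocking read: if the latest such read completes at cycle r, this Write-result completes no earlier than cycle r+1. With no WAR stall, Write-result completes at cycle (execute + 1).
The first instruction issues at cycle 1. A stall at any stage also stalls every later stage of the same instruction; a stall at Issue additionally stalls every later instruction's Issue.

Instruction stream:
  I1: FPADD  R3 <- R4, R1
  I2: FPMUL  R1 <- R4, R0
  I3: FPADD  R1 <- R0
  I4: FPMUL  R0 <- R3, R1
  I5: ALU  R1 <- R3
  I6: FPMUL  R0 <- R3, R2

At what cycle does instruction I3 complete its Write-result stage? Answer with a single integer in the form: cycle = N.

cycle = 15

c1: issue I1 (FPADD)
c2: I1 read-ops; issue I2 (FPMUL)
c3: I2 read-ops
c5: I1 finished on FPADD
c6: I1→R3
c8: I2 finished on FPMUL
c9: I2→R1
c10: issue I3 (FPADD)
c11: I3 read-ops; issue I4 (FPMUL)
c14: I3 finished on FPADD
c15: I3→R1
c16: I4 read-ops; issue I5 (ALU)
c17: I5 read-ops
c18: I5 finished on ALU
c19: I5→R1
c21: I4 finished on FPMUL
c22: I4→R0
c23: issue I6 (FPMUL)
c24: I6 read-ops
c29: I6 finished on FPMUL
c30: I6→R0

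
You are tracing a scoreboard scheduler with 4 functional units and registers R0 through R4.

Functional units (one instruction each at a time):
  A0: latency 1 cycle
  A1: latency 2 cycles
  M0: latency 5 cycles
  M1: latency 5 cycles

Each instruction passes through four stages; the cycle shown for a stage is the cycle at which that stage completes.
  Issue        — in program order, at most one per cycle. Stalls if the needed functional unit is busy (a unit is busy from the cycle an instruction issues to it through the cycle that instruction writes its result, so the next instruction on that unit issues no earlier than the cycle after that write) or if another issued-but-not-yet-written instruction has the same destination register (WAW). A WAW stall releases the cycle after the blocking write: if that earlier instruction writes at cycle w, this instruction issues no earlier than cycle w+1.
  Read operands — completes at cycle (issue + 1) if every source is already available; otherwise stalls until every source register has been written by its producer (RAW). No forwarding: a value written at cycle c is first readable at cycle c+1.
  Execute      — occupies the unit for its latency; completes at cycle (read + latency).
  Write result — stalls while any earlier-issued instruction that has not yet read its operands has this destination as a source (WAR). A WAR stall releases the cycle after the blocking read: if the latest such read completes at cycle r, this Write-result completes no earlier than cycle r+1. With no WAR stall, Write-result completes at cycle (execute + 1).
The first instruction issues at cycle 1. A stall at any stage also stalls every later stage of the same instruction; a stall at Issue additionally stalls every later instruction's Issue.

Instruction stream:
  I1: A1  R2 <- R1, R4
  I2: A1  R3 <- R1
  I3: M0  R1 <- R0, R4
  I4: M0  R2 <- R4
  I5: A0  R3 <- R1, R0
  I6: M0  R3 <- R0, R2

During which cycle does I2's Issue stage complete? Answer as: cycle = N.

cycle = 6

I1: IS=1 RO=2 EX=4 WR=5
I2: IS=6 RO=7 EX=9 WR=10  [struct: A1 busy until I1 writes@5]
I3: IS=7 RO=8 EX=13 WR=14
I4: IS=15 RO=16 EX=21 WR=22  [struct: M0 busy until I3 writes@14]
I5: IS=16 RO=17 EX=18 WR=19
I6: IS=23 RO=24 EX=29 WR=30  [struct: M0 busy until I4 writes@22]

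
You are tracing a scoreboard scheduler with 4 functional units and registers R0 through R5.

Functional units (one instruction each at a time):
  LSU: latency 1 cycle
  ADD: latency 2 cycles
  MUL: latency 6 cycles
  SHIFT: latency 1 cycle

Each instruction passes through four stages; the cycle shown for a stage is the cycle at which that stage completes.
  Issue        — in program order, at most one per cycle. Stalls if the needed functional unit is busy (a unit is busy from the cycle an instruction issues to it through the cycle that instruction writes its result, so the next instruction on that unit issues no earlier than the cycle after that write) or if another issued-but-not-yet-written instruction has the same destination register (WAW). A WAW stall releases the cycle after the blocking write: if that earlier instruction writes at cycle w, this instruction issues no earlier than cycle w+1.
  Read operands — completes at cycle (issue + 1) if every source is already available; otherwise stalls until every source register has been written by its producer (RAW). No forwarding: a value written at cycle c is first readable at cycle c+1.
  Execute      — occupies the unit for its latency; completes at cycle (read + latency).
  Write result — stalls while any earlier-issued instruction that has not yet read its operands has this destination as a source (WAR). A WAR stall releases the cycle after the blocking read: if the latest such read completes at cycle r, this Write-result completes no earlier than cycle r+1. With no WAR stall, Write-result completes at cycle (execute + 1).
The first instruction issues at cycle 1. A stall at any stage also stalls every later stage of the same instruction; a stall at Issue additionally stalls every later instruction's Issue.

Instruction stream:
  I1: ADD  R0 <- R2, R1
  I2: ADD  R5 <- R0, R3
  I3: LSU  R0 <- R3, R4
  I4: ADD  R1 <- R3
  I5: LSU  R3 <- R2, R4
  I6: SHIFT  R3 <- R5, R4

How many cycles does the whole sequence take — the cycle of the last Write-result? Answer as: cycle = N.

I1: IS=1 RO=2 EX=4 WR=5
I2: IS=6 RO=7 EX=9 WR=10  [struct: ADD busy until I1 writes@5]
I3: IS=7 RO=8 EX=9 WR=10
I4: IS=11 RO=12 EX=14 WR=15  [struct: ADD busy until I2 writes@10]
I5: IS=12 RO=13 EX=14 WR=15
I6: IS=16 RO=17 EX=18 WR=19  [WAW R3: wait I5 write@15]

cycle = 19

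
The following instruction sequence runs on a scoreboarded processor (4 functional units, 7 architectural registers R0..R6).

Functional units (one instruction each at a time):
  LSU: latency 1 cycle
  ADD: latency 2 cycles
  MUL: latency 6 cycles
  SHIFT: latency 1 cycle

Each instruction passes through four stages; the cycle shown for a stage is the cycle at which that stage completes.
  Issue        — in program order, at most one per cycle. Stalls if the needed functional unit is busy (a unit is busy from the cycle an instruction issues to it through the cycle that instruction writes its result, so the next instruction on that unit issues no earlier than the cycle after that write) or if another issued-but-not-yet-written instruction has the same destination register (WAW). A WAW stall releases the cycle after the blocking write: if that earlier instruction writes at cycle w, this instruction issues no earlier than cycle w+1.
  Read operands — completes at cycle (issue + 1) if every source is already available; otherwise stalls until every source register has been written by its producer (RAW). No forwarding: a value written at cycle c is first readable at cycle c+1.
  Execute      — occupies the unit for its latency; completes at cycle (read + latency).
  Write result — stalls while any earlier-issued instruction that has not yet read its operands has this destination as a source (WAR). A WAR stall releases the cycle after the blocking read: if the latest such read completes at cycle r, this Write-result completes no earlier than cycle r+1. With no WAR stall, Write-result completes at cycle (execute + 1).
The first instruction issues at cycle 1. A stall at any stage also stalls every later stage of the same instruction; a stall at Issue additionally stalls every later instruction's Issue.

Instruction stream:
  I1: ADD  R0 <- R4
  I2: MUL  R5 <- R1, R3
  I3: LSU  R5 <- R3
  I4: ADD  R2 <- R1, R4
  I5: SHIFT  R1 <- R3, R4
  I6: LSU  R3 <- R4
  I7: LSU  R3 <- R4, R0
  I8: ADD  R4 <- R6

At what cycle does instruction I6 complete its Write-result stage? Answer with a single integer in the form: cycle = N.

cycle = 18

c1: I1 issues→ADD
c2: I1 reads, I2 issues→MUL
c3: I2 reads
c4: I1 exec-done
c5: I1 writes R0
c9: I2 exec-done
c10: I2 writes R5
c11: I3 issues→LSU
c12: I3 reads, I4 issues→ADD
c13: I3 exec-done, I4 reads, I5 issues→SHIFT
c14: I3 writes R5, I5 reads
c15: I4 exec-done, I5 exec-done, I6 issues→LSU
c16: I4 writes R2, I5 writes R1, I6 reads
c17: I6 exec-done
c18: I6 writes R3
c19: I7 issues→LSU
c20: I7 reads, I8 issues→ADD
c21: I7 exec-done, I8 reads
c22: I7 writes R3
c23: I8 exec-done
c24: I8 writes R4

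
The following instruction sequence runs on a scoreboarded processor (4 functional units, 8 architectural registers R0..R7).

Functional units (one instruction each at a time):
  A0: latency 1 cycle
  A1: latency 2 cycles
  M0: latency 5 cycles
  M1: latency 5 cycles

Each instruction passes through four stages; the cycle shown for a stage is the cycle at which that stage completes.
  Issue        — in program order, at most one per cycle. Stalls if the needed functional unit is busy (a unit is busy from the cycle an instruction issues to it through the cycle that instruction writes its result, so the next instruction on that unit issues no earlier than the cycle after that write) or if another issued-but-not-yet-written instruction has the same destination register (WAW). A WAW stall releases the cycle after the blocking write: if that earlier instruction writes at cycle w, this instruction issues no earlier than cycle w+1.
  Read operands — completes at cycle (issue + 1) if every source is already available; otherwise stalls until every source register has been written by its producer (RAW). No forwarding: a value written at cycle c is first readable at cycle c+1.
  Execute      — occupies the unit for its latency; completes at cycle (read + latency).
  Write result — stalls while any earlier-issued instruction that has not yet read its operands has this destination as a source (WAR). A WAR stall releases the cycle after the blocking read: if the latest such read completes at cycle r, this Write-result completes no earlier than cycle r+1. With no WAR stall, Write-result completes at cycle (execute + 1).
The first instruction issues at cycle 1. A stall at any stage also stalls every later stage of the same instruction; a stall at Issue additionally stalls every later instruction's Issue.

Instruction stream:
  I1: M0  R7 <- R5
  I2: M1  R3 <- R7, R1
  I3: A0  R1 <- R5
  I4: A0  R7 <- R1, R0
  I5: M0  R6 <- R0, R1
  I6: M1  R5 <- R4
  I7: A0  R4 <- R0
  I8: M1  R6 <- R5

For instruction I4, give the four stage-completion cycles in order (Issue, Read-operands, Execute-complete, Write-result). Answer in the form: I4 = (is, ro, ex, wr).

I4 = (11, 12, 13, 14)

cycle 1: issue I1 (M0)
cycle 2: I1 read-ops · issue I2 (M1)
cycle 3: issue I3 (A0)
cycle 4: I3 read-ops
cycle 5: I3 finished on A0
cycle 7: I1 finished on M0
cycle 8: I1→R7
cycle 9: I2 read-ops
cycle 10: I3→R1
cycle 11: issue I4 (A0)
cycle 12: I4 read-ops · issue I5 (M0)
cycle 13: I4 finished on A0 · I5 read-ops
cycle 14: I2 finished on M1 · I4→R7
cycle 15: I2→R3
cycle 16: issue I6 (M1)
cycle 17: I6 read-ops · issue I7 (A0)
cycle 18: I5 finished on M0 · I7 read-ops
cycle 19: I5→R6 · I7 finished on A0
cycle 20: I7→R4
cycle 22: I6 finished on M1
cycle 23: I6→R5
cycle 24: issue I8 (M1)
cycle 25: I8 read-ops
cycle 30: I8 finished on M1
cycle 31: I8→R6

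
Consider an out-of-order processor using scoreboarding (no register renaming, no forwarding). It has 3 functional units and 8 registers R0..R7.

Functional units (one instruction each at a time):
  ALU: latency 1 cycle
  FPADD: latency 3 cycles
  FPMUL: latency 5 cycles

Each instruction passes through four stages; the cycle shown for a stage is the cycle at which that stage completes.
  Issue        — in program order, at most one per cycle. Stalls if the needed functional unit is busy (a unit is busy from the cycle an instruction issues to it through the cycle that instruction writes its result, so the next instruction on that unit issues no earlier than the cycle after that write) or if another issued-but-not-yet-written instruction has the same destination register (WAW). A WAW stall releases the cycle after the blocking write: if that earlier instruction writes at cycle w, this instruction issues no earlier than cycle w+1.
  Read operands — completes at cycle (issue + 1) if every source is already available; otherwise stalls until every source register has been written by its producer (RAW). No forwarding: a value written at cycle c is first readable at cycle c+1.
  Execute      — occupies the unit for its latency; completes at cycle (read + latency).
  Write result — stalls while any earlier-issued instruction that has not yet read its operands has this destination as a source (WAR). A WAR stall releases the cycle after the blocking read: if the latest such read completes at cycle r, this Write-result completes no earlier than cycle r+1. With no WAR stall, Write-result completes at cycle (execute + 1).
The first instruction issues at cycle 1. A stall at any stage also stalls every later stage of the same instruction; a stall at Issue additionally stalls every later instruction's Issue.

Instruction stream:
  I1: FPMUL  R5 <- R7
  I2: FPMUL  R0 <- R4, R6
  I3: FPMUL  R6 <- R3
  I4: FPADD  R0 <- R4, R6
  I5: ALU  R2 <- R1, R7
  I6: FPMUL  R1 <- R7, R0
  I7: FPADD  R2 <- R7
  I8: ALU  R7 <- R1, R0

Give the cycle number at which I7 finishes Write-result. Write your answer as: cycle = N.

[1] I1 dispatched to FPMUL
[2] I1 operands ready
[7] I1 complete
[8] R5←I1
[9] I2 dispatched to FPMUL
[10] I2 operands ready
[15] I2 complete
[16] R0←I2
[17] I3 dispatched to FPMUL
[18] I3 operands ready | I4 dispatched to FPADD
[19] I5 dispatched to ALU
[20] I5 operands ready
[21] I5 complete
[22] R2←I5
[23] I3 complete
[24] R6←I3
[25] I4 operands ready | I6 dispatched to FPMUL
[28] I4 complete
[29] R0←I4
[30] I6 operands ready | I7 dispatched to FPADD
[31] I7 operands ready | I8 dispatched to ALU
[34] I7 complete
[35] I6 complete | R2←I7
[36] R1←I6
[37] I8 operands ready
[38] I8 complete
[39] R7←I8

cycle = 35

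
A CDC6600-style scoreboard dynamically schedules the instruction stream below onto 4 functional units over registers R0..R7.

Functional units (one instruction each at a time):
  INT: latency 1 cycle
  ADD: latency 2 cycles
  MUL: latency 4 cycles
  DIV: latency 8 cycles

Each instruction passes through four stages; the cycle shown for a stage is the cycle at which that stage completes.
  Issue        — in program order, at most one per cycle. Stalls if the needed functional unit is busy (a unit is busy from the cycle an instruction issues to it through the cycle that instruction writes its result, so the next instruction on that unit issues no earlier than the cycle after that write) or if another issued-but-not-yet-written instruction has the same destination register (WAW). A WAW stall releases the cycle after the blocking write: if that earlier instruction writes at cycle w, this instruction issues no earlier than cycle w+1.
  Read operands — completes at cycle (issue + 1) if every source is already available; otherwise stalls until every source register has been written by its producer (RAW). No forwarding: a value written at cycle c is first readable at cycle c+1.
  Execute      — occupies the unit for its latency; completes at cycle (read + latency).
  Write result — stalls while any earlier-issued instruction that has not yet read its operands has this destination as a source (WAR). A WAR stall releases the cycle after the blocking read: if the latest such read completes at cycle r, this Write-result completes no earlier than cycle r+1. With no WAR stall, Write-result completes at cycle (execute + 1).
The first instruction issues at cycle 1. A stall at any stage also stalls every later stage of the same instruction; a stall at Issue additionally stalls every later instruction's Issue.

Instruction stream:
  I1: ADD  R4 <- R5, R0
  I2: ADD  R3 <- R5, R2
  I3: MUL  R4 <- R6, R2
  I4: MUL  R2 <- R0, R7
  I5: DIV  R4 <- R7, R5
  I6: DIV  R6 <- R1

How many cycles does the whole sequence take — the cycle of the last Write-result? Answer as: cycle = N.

cycle 1: I1→ADD
cycle 2: I1 RO
cycle 4: I1 EX
cycle 5: I1 WR R4
cycle 6: I2→ADD
cycle 7: I2 RO | I3→MUL
cycle 8: I3 RO
cycle 9: I2 EX
cycle 10: I2 WR R3
cycle 12: I3 EX
cycle 13: I3 WR R4
cycle 14: I4→MUL
cycle 15: I4 RO | I5→DIV
cycle 16: I5 RO
cycle 19: I4 EX
cycle 20: I4 WR R2
cycle 24: I5 EX
cycle 25: I5 WR R4
cycle 26: I6→DIV
cycle 27: I6 RO
cycle 35: I6 EX
cycle 36: I6 WR R6

cycle = 36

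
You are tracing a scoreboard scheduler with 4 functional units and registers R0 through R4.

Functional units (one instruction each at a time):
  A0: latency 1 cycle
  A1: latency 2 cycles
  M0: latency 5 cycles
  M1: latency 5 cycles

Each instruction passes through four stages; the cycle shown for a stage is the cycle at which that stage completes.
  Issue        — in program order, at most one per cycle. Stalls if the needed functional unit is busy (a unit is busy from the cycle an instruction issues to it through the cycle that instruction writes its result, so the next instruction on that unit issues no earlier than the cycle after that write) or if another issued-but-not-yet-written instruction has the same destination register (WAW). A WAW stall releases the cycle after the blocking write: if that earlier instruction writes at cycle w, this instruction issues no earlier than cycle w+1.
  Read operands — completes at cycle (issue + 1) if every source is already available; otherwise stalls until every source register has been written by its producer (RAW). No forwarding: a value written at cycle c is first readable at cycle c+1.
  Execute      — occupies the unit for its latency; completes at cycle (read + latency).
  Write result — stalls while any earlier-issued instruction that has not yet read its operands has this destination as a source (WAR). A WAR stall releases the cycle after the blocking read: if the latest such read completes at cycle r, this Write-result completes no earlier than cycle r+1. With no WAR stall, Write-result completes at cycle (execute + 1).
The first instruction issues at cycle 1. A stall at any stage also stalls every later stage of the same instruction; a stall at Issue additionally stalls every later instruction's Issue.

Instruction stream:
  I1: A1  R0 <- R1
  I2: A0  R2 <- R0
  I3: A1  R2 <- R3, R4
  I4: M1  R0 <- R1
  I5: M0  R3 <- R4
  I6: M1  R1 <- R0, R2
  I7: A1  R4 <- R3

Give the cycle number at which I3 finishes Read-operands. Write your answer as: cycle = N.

I1  is:1  ro:2  ex:4  wr:5
I2  is:2  ro:6  ex:7  wr:8  — RAW R0: wait I1 write@5
I3  is:9  ro:10  ex:12  wr:13  — WAW R2: wait I2 write@8
I4  is:10  ro:11  ex:16  wr:17
I5  is:11  ro:12  ex:17  wr:18
I6  is:18  ro:19  ex:24  wr:25  — struct: M1 busy until I4 writes@17
I7  is:19  ro:20  ex:22  wr:23

cycle = 10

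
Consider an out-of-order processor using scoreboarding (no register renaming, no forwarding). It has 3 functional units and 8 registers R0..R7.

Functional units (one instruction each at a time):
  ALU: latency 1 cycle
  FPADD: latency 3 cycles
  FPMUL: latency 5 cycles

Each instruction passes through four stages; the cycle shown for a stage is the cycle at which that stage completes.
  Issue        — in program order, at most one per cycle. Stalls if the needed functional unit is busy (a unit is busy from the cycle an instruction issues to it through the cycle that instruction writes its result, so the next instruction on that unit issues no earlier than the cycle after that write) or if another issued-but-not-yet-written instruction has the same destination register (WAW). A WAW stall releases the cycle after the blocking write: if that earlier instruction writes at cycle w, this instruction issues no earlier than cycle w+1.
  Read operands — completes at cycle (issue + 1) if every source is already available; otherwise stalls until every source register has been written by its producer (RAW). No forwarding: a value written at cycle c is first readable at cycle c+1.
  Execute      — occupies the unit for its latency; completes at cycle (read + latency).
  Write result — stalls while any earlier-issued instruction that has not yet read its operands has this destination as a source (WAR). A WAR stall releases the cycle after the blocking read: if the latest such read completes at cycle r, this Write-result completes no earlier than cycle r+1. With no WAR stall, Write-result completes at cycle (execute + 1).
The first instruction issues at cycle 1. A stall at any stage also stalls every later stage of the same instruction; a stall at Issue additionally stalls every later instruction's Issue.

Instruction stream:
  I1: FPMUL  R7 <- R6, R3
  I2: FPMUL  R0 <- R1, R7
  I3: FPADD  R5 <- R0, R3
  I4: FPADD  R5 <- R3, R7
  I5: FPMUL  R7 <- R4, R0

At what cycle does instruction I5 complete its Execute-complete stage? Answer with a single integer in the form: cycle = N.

cycle = 29

  I1 | 1 | 2 | 7 | 8
  I2 | 9 | 10 | 15 | 16   struct: FPMUL busy until I1 writes@8
  I3 | 10 | 17 | 20 | 21   RAW R0: wait I2 write@16
  I4 | 22 | 23 | 26 | 27   struct: FPADD busy until I3 writes@21
  I5 | 23 | 24 | 29 | 30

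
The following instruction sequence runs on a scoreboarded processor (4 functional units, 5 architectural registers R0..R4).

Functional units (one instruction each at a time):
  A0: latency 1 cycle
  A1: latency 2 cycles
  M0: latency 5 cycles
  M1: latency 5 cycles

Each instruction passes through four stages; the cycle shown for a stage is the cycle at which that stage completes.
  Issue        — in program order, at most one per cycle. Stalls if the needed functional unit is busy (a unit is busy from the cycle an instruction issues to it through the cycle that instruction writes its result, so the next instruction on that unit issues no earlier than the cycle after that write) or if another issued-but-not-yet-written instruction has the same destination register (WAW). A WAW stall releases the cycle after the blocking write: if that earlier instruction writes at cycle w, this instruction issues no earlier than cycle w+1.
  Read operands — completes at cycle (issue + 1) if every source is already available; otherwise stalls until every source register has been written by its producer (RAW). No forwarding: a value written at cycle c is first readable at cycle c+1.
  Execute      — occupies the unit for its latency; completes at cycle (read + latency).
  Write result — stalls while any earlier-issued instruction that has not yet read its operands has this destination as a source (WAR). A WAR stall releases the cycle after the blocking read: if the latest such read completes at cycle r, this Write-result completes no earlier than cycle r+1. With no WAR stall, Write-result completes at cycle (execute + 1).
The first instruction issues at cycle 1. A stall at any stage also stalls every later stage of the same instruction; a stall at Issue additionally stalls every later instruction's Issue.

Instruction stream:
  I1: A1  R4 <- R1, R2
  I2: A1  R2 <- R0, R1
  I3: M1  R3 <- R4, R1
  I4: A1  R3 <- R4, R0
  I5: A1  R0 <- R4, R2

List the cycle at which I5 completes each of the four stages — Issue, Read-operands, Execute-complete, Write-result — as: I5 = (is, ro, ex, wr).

I1 -> (1, 2, 4, 5)
I2 -> (6, 7, 9, 10)  // struct: A1 busy until I1 writes@5
I3 -> (7, 8, 13, 14)
I4 -> (15, 16, 18, 19)  // WAW R3: wait I3 write@14
I5 -> (20, 21, 23, 24)  // struct: A1 busy until I4 writes@19

I5 = (20, 21, 23, 24)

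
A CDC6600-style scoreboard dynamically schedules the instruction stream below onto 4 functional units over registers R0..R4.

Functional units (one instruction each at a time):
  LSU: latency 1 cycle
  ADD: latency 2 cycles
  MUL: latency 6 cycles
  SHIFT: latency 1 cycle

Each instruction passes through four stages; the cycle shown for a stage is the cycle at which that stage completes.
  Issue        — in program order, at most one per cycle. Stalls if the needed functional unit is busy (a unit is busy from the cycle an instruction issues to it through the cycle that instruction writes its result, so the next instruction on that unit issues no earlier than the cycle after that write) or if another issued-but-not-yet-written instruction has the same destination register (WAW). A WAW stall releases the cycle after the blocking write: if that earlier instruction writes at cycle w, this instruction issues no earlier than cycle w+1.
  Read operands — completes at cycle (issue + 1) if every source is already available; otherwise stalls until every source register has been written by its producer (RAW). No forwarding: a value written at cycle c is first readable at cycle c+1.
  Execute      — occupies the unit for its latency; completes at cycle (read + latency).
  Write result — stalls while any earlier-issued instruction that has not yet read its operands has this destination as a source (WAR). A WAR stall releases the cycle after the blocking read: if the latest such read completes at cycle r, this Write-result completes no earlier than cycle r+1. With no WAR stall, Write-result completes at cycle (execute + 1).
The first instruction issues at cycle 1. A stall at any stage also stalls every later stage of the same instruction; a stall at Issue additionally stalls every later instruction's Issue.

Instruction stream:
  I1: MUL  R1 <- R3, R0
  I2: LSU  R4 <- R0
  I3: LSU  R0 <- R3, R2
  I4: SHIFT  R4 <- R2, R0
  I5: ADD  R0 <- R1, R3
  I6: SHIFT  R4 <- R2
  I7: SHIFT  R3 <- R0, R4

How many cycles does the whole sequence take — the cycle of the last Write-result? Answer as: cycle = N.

cycle = 20

  I1 | 1 | 2 | 8 | 9
  I2 | 2 | 3 | 4 | 5
  I3 | 6 | 7 | 8 | 9   struct: LSU busy until I2 writes@5
  I4 | 7 | 10 | 11 | 12   RAW R0: wait I3 write@9
  I5 | 10 | 11 | 13 | 14   WAW R0: wait I3 write@9
  I6 | 13 | 14 | 15 | 16   struct: SHIFT busy until I4 writes@12
  I7 | 17 | 18 | 19 | 20   struct: SHIFT busy until I6 writes@16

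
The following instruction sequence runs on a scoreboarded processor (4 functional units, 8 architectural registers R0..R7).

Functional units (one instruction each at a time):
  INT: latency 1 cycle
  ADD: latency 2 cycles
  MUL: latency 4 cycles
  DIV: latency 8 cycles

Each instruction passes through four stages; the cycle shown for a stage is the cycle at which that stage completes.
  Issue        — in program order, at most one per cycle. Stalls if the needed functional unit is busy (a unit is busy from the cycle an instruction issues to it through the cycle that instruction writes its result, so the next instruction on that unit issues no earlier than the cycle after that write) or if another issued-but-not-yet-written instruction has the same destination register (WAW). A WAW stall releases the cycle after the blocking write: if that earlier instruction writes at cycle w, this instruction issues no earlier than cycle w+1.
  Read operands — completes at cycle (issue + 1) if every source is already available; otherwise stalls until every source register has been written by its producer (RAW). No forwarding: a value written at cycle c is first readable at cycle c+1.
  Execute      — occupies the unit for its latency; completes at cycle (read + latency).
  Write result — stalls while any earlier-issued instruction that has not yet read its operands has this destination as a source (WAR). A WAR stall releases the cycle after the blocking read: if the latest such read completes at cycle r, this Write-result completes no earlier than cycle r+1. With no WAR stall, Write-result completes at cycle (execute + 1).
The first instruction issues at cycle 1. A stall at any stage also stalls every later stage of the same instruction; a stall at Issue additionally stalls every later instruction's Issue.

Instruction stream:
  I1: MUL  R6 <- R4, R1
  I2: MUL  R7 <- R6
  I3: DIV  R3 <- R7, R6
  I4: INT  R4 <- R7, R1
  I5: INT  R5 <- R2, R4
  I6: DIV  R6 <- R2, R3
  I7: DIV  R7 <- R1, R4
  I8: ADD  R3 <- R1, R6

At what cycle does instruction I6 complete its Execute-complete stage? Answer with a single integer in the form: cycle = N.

t=1  issue I1 (MUL)
t=2  I1 read-ops
t=6  I1 finished on MUL
t=7  I1→R6
t=8  issue I2 (MUL)
t=9  I2 read-ops, issue I3 (DIV)
t=10  issue I4 (INT)
t=13  I2 finished on MUL
t=14  I2→R7
t=15  I3 read-ops, I4 read-ops
t=16  I4 finished on INT
t=17  I4→R4
t=18  issue I5 (INT)
t=19  I5 read-ops
t=20  I5 finished on INT
t=21  I5→R5
t=23  I3 finished on DIV
t=24  I3→R3
t=25  issue I6 (DIV)
t=26  I6 read-ops
t=34  I6 finished on DIV
t=35  I6→R6
t=36  issue I7 (DIV)
t=37  I7 read-ops, issue I8 (ADD)
t=38  I8 read-ops
t=40  I8 finished on ADD
t=41  I8→R3
t=45  I7 finished on DIV
t=46  I7→R7

cycle = 34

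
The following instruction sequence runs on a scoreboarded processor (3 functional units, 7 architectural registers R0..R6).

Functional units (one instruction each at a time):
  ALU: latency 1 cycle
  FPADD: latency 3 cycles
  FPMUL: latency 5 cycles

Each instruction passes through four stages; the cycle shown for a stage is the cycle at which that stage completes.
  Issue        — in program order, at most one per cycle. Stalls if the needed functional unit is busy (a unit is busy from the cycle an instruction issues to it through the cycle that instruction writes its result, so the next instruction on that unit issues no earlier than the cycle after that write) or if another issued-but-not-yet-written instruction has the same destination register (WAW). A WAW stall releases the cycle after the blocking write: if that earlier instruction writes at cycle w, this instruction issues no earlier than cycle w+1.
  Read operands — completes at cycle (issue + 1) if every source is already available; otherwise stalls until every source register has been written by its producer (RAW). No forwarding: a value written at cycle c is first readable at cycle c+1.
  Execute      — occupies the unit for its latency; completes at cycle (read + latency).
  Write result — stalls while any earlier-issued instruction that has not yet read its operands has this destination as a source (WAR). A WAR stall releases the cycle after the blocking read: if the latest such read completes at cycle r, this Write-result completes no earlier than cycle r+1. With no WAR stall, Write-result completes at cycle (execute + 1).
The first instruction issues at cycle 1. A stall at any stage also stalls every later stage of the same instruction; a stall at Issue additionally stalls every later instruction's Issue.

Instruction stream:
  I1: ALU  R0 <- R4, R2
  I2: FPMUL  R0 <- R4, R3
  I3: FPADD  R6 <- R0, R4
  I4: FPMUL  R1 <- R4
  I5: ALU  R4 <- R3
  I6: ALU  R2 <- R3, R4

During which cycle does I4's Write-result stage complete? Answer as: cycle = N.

cycle = 20

[I1] 1/2/3/4
[I2] 5/6/11/12  (WAW R0: wait I1 write@4)
[I3] 6/13/16/17  (RAW R0: wait I2 write@12)
[I4] 13/14/19/20  (struct: FPMUL busy until I2 writes@12)
[I5] 14/15/16/17
[I6] 18/19/20/21  (struct: ALU busy until I5 writes@17)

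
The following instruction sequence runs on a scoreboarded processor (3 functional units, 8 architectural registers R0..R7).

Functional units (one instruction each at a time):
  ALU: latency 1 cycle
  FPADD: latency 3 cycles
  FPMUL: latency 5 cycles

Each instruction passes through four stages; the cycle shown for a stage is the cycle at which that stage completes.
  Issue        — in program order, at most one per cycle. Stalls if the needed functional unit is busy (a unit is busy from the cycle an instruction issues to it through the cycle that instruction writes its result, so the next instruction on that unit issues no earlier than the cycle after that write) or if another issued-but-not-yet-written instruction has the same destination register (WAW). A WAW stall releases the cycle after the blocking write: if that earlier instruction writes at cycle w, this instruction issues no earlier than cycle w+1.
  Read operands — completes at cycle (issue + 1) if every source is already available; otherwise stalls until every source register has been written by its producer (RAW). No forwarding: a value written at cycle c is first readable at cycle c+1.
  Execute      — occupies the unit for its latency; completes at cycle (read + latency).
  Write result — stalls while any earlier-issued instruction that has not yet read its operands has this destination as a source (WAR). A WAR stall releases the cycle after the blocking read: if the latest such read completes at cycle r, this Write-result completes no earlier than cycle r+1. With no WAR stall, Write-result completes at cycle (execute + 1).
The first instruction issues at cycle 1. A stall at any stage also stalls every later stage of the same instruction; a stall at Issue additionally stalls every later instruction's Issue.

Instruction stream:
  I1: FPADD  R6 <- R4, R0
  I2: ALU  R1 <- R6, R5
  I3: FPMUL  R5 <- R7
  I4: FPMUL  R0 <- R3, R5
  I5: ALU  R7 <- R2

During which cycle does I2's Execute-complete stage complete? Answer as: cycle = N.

cycle = 8

[1] I1 issues→FPADD
[2] I1 reads · I2 issues→ALU
[3] I3 issues→FPMUL
[4] I3 reads
[5] I1 exec-done
[6] I1 writes R6
[7] I2 reads
[8] I2 exec-done
[9] I2 writes R1 · I3 exec-done
[10] I3 writes R5
[11] I4 issues→FPMUL
[12] I4 reads · I5 issues→ALU
[13] I5 reads
[14] I5 exec-done
[15] I5 writes R7
[17] I4 exec-done
[18] I4 writes R0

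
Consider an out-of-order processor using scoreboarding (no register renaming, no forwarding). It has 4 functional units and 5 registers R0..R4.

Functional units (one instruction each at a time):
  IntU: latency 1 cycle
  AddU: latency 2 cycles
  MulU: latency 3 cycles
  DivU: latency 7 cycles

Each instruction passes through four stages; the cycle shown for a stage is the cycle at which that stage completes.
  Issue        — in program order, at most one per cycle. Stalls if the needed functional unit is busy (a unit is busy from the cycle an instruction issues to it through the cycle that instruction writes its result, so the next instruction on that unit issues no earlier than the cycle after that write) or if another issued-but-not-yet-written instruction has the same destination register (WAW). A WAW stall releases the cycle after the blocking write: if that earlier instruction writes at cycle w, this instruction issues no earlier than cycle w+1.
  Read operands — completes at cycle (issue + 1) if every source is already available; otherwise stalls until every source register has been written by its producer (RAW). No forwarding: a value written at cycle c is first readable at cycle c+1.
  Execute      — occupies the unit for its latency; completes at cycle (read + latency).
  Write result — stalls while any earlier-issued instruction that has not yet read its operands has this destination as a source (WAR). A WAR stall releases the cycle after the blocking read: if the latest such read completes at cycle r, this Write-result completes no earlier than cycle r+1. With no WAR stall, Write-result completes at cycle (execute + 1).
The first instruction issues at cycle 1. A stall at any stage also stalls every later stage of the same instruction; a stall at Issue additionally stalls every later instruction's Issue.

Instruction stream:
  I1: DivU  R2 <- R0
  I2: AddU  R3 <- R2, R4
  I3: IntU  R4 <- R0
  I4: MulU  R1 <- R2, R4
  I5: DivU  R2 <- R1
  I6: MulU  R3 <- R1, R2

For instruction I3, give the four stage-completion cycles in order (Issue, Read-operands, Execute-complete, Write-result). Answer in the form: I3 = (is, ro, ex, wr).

1) issue 1, read 2, done 9, write 10
2) issue 2, read 11, done 13, write 14  <RAW R2: wait I1 write@10>
3) issue 3, read 4, done 5, write 12  <WAR R4: wait I2 read@11>
4) issue 4, read 13, done 16, write 17  <RAW R4: wait I3 write@12>
5) issue 11, read 18, done 25, write 26  <struct: DivU busy until I1 writes@10 / RAW R1: wait I4 write@17>
6) issue 18, read 27, done 30, write 31  <struct: MulU busy until I4 writes@17 / RAW R2: wait I5 write@26>

I3 = (3, 4, 5, 12)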